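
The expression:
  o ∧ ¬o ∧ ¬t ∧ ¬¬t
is never true.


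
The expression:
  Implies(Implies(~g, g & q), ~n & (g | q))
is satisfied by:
  {g: False, n: False}
  {n: True, g: False}
  {g: True, n: False}


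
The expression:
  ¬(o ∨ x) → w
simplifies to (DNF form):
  o ∨ w ∨ x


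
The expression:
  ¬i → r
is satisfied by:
  {i: True, r: True}
  {i: True, r: False}
  {r: True, i: False}


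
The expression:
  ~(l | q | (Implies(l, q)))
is never true.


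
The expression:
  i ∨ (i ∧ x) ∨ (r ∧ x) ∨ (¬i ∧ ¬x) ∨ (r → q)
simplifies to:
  True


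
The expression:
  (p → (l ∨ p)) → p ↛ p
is never true.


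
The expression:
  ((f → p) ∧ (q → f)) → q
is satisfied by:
  {q: True, f: True, p: False}
  {q: True, f: False, p: False}
  {q: True, p: True, f: True}
  {q: True, p: True, f: False}
  {f: True, p: False, q: False}


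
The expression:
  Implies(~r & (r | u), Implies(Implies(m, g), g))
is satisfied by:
  {r: True, m: True, g: True, u: False}
  {r: True, m: True, u: False, g: False}
  {r: True, g: True, u: False, m: False}
  {r: True, u: False, g: False, m: False}
  {m: True, g: True, u: False, r: False}
  {m: True, u: False, g: False, r: False}
  {g: True, m: False, u: False, r: False}
  {m: False, u: False, g: False, r: False}
  {m: True, r: True, u: True, g: True}
  {m: True, r: True, u: True, g: False}
  {r: True, u: True, g: True, m: False}
  {r: True, u: True, m: False, g: False}
  {g: True, u: True, m: True, r: False}
  {u: True, m: True, r: False, g: False}
  {u: True, g: True, r: False, m: False}


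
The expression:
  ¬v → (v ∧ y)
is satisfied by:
  {v: True}


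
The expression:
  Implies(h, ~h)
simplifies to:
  ~h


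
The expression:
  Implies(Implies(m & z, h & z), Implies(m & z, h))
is always true.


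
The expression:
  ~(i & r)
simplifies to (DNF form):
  ~i | ~r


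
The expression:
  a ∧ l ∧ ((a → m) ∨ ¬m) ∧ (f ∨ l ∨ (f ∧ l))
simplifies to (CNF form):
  a ∧ l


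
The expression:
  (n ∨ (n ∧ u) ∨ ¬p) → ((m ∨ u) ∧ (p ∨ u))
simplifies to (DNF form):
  u ∨ (m ∧ p) ∨ (p ∧ ¬n)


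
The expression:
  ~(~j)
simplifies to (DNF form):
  j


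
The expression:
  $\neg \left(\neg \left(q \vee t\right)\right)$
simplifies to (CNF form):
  $q \vee t$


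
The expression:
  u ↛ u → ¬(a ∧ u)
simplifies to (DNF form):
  True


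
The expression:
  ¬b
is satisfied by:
  {b: False}


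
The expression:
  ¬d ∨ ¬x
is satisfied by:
  {d: False, x: False}
  {x: True, d: False}
  {d: True, x: False}


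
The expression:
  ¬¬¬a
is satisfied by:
  {a: False}


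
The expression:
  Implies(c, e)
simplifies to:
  e | ~c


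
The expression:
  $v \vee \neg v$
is always true.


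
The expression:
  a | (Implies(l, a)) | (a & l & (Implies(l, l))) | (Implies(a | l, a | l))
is always true.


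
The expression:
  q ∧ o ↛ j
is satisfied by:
  {o: True, q: True, j: False}


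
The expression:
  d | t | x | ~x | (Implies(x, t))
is always true.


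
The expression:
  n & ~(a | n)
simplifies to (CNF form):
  False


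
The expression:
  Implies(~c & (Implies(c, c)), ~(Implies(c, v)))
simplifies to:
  c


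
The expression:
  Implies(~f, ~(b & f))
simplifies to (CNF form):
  True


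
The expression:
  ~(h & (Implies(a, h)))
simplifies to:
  ~h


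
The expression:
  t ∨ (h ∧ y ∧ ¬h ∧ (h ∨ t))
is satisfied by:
  {t: True}


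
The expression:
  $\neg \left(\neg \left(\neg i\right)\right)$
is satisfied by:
  {i: False}


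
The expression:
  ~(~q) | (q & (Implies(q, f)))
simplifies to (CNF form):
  q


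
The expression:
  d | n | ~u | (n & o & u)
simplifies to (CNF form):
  d | n | ~u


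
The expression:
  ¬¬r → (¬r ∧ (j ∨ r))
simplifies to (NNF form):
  ¬r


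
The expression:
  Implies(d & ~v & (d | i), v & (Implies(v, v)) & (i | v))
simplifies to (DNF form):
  v | ~d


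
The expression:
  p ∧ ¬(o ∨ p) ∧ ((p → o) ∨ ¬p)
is never true.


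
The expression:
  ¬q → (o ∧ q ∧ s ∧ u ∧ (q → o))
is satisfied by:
  {q: True}


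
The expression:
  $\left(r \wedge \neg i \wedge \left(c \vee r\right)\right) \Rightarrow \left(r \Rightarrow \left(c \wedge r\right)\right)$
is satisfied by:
  {i: True, c: True, r: False}
  {i: True, c: False, r: False}
  {c: True, i: False, r: False}
  {i: False, c: False, r: False}
  {i: True, r: True, c: True}
  {i: True, r: True, c: False}
  {r: True, c: True, i: False}


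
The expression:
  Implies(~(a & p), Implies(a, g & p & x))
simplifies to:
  p | ~a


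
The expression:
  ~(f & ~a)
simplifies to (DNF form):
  a | ~f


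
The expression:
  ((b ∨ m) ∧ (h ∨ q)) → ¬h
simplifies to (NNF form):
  (¬b ∧ ¬m) ∨ ¬h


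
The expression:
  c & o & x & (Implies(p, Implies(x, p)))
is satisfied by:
  {c: True, x: True, o: True}


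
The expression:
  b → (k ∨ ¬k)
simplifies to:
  True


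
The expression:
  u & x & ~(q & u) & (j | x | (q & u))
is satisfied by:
  {u: True, x: True, q: False}


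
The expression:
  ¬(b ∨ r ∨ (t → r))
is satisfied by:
  {t: True, b: False, r: False}


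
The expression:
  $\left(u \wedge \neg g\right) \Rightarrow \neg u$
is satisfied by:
  {g: True, u: False}
  {u: False, g: False}
  {u: True, g: True}


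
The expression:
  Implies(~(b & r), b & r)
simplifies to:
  b & r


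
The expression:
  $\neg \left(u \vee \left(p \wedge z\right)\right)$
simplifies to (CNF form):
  $\neg u \wedge \left(\neg p \vee \neg z\right)$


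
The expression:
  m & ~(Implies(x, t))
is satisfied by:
  {m: True, x: True, t: False}


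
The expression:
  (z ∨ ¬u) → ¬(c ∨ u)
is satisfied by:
  {c: False, z: False, u: False}
  {u: True, c: False, z: False}
  {z: True, c: False, u: False}
  {u: True, c: True, z: False}


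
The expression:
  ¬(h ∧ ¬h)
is always true.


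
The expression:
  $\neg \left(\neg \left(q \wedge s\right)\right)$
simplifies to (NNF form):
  $q \wedge s$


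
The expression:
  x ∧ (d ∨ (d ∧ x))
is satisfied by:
  {d: True, x: True}


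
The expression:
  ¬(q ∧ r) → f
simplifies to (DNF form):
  f ∨ (q ∧ r)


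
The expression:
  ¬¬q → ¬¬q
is always true.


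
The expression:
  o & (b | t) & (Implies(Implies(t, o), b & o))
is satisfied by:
  {b: True, o: True}


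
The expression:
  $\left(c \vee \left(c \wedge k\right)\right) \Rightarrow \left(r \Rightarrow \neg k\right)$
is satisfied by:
  {k: False, c: False, r: False}
  {r: True, k: False, c: False}
  {c: True, k: False, r: False}
  {r: True, c: True, k: False}
  {k: True, r: False, c: False}
  {r: True, k: True, c: False}
  {c: True, k: True, r: False}


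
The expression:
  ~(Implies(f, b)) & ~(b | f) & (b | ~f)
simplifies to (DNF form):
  False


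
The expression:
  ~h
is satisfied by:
  {h: False}


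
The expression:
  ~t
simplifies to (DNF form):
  ~t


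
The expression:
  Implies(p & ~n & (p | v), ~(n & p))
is always true.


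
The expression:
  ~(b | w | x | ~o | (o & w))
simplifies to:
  o & ~b & ~w & ~x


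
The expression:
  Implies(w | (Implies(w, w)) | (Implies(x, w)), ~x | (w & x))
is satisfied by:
  {w: True, x: False}
  {x: False, w: False}
  {x: True, w: True}


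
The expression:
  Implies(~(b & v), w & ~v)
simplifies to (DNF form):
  (b & v) | (w & ~v)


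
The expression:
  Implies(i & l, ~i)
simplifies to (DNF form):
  ~i | ~l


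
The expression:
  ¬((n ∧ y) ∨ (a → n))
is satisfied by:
  {a: True, n: False}


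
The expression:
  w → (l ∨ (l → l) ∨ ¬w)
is always true.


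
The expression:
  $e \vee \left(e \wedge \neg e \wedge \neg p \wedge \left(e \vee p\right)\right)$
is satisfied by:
  {e: True}


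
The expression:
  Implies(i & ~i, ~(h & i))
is always true.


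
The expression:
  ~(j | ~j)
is never true.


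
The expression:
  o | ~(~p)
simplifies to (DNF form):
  o | p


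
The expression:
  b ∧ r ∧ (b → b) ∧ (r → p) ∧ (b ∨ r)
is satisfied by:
  {r: True, p: True, b: True}


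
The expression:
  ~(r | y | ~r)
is never true.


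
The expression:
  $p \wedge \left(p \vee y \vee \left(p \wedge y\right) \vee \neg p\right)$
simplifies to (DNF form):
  $p$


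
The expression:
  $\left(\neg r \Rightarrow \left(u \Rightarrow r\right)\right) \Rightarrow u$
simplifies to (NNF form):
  $u$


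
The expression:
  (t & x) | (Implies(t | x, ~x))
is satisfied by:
  {t: True, x: False}
  {x: False, t: False}
  {x: True, t: True}


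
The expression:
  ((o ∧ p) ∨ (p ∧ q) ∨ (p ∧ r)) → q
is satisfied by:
  {q: True, r: False, p: False, o: False}
  {q: True, o: True, r: False, p: False}
  {q: True, r: True, p: False, o: False}
  {q: True, o: True, r: True, p: False}
  {o: False, r: False, p: False, q: False}
  {o: True, r: False, p: False, q: False}
  {r: True, o: False, p: False, q: False}
  {o: True, r: True, p: False, q: False}
  {p: True, q: True, o: False, r: False}
  {o: True, p: True, q: True, r: False}
  {p: True, q: True, r: True, o: False}
  {o: True, p: True, q: True, r: True}
  {p: True, q: False, r: False, o: False}


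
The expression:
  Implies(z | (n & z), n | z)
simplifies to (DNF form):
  True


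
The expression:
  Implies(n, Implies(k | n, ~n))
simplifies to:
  ~n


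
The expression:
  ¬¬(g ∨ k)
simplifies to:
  g ∨ k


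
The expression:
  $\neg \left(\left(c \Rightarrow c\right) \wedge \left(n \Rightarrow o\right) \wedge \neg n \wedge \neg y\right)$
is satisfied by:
  {n: True, y: True}
  {n: True, y: False}
  {y: True, n: False}


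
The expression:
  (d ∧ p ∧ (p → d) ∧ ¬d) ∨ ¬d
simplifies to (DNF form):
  ¬d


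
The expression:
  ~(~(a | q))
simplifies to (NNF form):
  a | q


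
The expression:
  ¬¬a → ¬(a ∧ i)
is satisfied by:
  {a: False, i: False}
  {i: True, a: False}
  {a: True, i: False}


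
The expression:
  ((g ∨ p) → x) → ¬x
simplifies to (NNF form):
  ¬x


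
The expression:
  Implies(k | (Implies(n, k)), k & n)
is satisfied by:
  {n: True}


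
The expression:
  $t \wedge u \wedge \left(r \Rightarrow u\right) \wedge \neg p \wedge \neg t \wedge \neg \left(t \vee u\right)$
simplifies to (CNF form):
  $\text{False}$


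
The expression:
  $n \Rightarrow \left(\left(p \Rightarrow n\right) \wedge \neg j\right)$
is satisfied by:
  {n: False, j: False}
  {j: True, n: False}
  {n: True, j: False}


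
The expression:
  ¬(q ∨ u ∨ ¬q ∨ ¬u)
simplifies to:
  False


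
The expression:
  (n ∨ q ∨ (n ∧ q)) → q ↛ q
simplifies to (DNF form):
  ¬n ∧ ¬q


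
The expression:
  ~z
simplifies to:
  ~z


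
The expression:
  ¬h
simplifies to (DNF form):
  ¬h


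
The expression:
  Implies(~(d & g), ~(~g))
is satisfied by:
  {g: True}


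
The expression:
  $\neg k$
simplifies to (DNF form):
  $\neg k$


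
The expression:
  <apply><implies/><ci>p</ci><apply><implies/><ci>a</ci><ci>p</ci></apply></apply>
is always true.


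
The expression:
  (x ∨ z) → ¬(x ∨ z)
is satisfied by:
  {x: False, z: False}


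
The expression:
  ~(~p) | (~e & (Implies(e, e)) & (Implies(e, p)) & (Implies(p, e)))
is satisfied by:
  {p: True, e: False}
  {e: False, p: False}
  {e: True, p: True}


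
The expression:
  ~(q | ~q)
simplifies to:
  False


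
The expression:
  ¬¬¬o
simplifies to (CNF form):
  ¬o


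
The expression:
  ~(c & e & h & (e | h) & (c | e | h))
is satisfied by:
  {h: False, c: False, e: False}
  {e: True, h: False, c: False}
  {c: True, h: False, e: False}
  {e: True, c: True, h: False}
  {h: True, e: False, c: False}
  {e: True, h: True, c: False}
  {c: True, h: True, e: False}


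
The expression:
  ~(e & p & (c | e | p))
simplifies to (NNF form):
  ~e | ~p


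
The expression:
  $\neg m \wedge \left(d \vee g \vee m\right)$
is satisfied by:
  {d: True, g: True, m: False}
  {d: True, g: False, m: False}
  {g: True, d: False, m: False}


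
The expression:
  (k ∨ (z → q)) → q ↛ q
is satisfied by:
  {z: True, q: False, k: False}


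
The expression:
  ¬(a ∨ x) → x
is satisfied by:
  {a: True, x: True}
  {a: True, x: False}
  {x: True, a: False}


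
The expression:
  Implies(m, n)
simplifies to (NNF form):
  n | ~m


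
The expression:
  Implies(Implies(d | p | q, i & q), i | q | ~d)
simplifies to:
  True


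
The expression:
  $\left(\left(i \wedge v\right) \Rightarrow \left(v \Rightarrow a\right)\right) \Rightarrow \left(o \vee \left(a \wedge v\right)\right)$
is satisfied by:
  {o: True, v: True, i: True, a: True}
  {o: True, v: True, i: True, a: False}
  {o: True, v: True, a: True, i: False}
  {o: True, v: True, a: False, i: False}
  {o: True, i: True, a: True, v: False}
  {o: True, i: True, a: False, v: False}
  {o: True, i: False, a: True, v: False}
  {o: True, i: False, a: False, v: False}
  {v: True, i: True, a: True, o: False}
  {v: True, i: True, a: False, o: False}
  {v: True, a: True, i: False, o: False}


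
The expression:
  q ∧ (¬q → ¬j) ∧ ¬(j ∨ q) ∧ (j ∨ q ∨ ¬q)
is never true.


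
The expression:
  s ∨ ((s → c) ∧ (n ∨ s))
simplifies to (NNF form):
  n ∨ s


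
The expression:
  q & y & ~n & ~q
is never true.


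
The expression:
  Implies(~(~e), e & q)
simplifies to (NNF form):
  q | ~e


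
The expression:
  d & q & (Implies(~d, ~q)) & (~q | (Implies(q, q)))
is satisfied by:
  {d: True, q: True}


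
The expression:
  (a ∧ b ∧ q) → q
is always true.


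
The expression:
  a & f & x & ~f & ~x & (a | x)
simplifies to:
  False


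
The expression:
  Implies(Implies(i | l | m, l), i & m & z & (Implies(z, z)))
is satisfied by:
  {i: True, m: True, z: True, l: False}
  {i: True, m: True, z: False, l: False}
  {i: True, z: True, m: False, l: False}
  {i: True, z: False, m: False, l: False}
  {m: True, z: True, i: False, l: False}
  {m: True, i: False, z: False, l: False}
  {i: True, l: True, m: True, z: True}


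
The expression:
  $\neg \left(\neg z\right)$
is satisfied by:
  {z: True}


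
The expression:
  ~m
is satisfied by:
  {m: False}


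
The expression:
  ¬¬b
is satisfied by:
  {b: True}


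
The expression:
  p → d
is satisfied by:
  {d: True, p: False}
  {p: False, d: False}
  {p: True, d: True}


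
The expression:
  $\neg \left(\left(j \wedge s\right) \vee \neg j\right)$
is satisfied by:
  {j: True, s: False}


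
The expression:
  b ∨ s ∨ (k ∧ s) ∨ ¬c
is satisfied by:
  {s: True, b: True, c: False}
  {s: True, c: False, b: False}
  {b: True, c: False, s: False}
  {b: False, c: False, s: False}
  {s: True, b: True, c: True}
  {s: True, c: True, b: False}
  {b: True, c: True, s: False}


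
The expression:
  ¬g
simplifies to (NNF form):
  ¬g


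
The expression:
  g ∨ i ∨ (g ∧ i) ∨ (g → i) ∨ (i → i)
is always true.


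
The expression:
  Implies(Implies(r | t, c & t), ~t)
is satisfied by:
  {c: False, t: False}
  {t: True, c: False}
  {c: True, t: False}


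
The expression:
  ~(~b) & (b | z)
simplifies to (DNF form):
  b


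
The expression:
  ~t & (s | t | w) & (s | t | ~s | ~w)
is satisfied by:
  {s: True, w: True, t: False}
  {s: True, w: False, t: False}
  {w: True, s: False, t: False}


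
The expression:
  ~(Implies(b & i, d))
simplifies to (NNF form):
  b & i & ~d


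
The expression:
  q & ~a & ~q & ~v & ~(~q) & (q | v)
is never true.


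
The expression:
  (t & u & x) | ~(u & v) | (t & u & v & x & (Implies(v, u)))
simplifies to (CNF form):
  (t | ~u | ~v) & (x | ~u | ~v)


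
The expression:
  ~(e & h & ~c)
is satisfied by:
  {c: True, h: False, e: False}
  {h: False, e: False, c: False}
  {c: True, e: True, h: False}
  {e: True, h: False, c: False}
  {c: True, h: True, e: False}
  {h: True, c: False, e: False}
  {c: True, e: True, h: True}


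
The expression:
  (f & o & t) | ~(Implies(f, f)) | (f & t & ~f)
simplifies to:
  f & o & t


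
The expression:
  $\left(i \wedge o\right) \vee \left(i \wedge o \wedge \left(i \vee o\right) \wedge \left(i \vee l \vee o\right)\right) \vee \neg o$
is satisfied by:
  {i: True, o: False}
  {o: False, i: False}
  {o: True, i: True}


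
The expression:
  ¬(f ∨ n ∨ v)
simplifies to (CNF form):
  ¬f ∧ ¬n ∧ ¬v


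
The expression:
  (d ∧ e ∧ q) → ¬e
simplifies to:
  ¬d ∨ ¬e ∨ ¬q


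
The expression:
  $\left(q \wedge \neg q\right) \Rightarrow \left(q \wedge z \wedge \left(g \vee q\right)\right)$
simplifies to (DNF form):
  $\text{True}$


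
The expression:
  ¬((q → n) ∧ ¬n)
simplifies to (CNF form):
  n ∨ q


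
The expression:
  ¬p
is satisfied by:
  {p: False}


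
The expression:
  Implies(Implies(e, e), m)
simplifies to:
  m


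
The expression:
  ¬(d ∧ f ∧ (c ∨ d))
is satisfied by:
  {d: False, f: False}
  {f: True, d: False}
  {d: True, f: False}


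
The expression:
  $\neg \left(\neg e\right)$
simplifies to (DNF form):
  $e$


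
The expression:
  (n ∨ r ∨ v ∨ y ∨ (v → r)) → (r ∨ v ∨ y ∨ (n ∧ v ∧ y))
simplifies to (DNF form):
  r ∨ v ∨ y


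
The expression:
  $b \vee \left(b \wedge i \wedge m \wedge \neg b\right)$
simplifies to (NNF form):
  $b$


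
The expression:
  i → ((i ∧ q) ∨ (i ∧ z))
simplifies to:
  q ∨ z ∨ ¬i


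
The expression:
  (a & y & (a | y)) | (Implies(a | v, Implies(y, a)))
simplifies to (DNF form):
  a | ~v | ~y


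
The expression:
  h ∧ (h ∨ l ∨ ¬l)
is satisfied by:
  {h: True}


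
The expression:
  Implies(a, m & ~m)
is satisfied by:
  {a: False}


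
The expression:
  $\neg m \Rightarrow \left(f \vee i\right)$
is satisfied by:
  {i: True, m: True, f: True}
  {i: True, m: True, f: False}
  {i: True, f: True, m: False}
  {i: True, f: False, m: False}
  {m: True, f: True, i: False}
  {m: True, f: False, i: False}
  {f: True, m: False, i: False}


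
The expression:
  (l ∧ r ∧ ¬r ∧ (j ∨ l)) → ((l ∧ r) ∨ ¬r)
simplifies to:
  True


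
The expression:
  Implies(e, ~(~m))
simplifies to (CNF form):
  m | ~e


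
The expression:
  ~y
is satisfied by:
  {y: False}


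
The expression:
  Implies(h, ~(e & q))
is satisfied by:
  {h: False, e: False, q: False}
  {q: True, h: False, e: False}
  {e: True, h: False, q: False}
  {q: True, e: True, h: False}
  {h: True, q: False, e: False}
  {q: True, h: True, e: False}
  {e: True, h: True, q: False}


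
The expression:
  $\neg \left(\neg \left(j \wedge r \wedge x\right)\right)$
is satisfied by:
  {r: True, j: True, x: True}


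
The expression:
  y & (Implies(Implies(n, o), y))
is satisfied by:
  {y: True}


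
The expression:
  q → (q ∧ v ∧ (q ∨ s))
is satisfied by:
  {v: True, q: False}
  {q: False, v: False}
  {q: True, v: True}


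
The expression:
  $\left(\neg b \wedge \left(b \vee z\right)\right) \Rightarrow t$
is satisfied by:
  {b: True, t: True, z: False}
  {b: True, z: False, t: False}
  {t: True, z: False, b: False}
  {t: False, z: False, b: False}
  {b: True, t: True, z: True}
  {b: True, z: True, t: False}
  {t: True, z: True, b: False}


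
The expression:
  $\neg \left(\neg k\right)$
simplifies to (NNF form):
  $k$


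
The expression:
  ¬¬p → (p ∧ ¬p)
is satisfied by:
  {p: False}


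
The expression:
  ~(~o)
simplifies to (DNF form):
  o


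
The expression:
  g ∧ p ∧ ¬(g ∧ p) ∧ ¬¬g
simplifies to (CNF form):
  False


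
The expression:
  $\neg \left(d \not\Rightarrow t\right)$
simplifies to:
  $t \vee \neg d$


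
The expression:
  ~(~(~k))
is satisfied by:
  {k: False}


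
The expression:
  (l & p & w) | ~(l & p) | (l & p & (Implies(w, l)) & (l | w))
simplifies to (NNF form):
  True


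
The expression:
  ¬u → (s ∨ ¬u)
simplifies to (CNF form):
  True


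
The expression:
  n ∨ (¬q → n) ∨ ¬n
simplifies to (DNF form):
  True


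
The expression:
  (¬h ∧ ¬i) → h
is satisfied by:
  {i: True, h: True}
  {i: True, h: False}
  {h: True, i: False}


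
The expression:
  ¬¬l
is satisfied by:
  {l: True}


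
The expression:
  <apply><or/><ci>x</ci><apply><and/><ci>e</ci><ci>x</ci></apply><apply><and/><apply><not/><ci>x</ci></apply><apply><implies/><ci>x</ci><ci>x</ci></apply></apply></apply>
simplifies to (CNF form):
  <true/>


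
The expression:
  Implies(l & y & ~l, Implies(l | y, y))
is always true.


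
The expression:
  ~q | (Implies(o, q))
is always true.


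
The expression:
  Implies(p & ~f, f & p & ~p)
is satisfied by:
  {f: True, p: False}
  {p: False, f: False}
  {p: True, f: True}


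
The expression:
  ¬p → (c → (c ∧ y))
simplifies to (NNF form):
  p ∨ y ∨ ¬c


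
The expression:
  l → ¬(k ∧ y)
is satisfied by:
  {l: False, k: False, y: False}
  {y: True, l: False, k: False}
  {k: True, l: False, y: False}
  {y: True, k: True, l: False}
  {l: True, y: False, k: False}
  {y: True, l: True, k: False}
  {k: True, l: True, y: False}


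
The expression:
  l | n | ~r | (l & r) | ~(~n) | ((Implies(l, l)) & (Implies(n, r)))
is always true.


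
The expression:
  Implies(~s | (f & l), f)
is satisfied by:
  {s: True, f: True}
  {s: True, f: False}
  {f: True, s: False}


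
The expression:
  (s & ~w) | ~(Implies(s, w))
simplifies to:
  s & ~w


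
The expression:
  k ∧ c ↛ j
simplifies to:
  c ∧ k ∧ ¬j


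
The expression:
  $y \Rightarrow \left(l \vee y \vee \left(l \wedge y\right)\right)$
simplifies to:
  $\text{True}$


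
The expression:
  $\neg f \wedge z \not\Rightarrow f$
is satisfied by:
  {z: True, f: False}


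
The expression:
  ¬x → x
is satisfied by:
  {x: True}


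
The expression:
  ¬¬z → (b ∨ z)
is always true.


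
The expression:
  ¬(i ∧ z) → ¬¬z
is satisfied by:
  {z: True}


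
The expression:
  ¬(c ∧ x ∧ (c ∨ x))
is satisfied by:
  {c: False, x: False}
  {x: True, c: False}
  {c: True, x: False}


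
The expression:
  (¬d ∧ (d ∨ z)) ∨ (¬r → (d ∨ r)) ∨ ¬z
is always true.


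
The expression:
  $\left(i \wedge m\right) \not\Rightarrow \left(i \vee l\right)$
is never true.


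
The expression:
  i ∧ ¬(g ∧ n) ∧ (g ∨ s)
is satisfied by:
  {i: True, s: True, n: False, g: False}
  {i: True, g: True, s: True, n: False}
  {i: True, g: True, n: False, s: False}
  {i: True, s: True, n: True, g: False}


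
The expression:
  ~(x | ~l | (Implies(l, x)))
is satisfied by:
  {l: True, x: False}


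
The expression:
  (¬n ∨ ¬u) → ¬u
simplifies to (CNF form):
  n ∨ ¬u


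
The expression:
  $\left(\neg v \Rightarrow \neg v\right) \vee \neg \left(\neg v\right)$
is always true.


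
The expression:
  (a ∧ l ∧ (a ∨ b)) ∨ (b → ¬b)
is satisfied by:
  {a: True, l: True, b: False}
  {a: True, l: False, b: False}
  {l: True, a: False, b: False}
  {a: False, l: False, b: False}
  {a: True, b: True, l: True}


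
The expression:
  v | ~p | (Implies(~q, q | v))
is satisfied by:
  {q: True, v: True, p: False}
  {q: True, p: False, v: False}
  {v: True, p: False, q: False}
  {v: False, p: False, q: False}
  {q: True, v: True, p: True}
  {q: True, p: True, v: False}
  {v: True, p: True, q: False}


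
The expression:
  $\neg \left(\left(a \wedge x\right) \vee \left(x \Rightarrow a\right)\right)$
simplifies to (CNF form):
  $x \wedge \neg a$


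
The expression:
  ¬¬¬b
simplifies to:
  ¬b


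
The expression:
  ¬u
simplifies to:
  ¬u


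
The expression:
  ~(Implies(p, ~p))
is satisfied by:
  {p: True}


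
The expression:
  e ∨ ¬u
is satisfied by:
  {e: True, u: False}
  {u: False, e: False}
  {u: True, e: True}


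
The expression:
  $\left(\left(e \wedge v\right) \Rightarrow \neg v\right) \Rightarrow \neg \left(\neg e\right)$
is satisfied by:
  {e: True}


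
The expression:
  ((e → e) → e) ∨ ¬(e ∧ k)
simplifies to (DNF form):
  True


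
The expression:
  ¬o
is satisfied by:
  {o: False}


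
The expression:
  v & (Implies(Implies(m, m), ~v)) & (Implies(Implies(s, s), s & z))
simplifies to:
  False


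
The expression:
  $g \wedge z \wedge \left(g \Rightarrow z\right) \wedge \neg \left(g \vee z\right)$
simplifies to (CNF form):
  $\text{False}$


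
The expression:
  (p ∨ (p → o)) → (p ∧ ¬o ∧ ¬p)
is never true.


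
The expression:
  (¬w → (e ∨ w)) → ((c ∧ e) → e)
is always true.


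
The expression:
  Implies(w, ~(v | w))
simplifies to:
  ~w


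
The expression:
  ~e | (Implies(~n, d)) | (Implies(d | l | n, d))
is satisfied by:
  {n: True, d: True, l: False, e: False}
  {n: True, l: False, e: False, d: False}
  {d: True, l: False, e: False, n: False}
  {d: False, l: False, e: False, n: False}
  {n: True, e: True, d: True, l: False}
  {n: True, e: True, d: False, l: False}
  {e: True, d: True, n: False, l: False}
  {e: True, n: False, l: False, d: False}
  {d: True, n: True, l: True, e: False}
  {n: True, l: True, d: False, e: False}
  {d: True, l: True, n: False, e: False}
  {l: True, n: False, e: False, d: False}
  {n: True, e: True, l: True, d: True}
  {n: True, e: True, l: True, d: False}
  {e: True, l: True, d: True, n: False}


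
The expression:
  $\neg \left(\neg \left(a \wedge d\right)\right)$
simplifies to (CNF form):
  $a \wedge d$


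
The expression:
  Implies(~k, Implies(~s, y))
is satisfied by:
  {y: True, k: True, s: True}
  {y: True, k: True, s: False}
  {y: True, s: True, k: False}
  {y: True, s: False, k: False}
  {k: True, s: True, y: False}
  {k: True, s: False, y: False}
  {s: True, k: False, y: False}


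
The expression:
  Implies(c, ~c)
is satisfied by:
  {c: False}


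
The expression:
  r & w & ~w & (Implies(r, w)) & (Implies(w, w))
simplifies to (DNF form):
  False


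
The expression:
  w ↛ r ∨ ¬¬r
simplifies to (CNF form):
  r ∨ w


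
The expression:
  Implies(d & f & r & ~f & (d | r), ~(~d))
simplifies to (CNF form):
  True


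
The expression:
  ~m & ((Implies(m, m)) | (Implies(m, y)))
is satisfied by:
  {m: False}


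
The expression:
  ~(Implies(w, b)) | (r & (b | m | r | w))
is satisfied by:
  {r: True, w: True, b: False}
  {r: True, b: False, w: False}
  {r: True, w: True, b: True}
  {r: True, b: True, w: False}
  {w: True, b: False, r: False}


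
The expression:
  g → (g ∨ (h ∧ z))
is always true.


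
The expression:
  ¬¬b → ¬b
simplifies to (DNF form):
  ¬b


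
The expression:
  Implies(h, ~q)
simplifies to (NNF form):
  ~h | ~q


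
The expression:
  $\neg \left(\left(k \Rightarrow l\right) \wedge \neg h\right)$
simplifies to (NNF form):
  $h \vee \left(k \wedge \neg l\right)$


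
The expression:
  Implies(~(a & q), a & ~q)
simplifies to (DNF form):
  a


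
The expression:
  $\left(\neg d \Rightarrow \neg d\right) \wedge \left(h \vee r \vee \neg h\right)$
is always true.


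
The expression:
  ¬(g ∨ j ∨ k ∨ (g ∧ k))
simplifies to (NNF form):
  ¬g ∧ ¬j ∧ ¬k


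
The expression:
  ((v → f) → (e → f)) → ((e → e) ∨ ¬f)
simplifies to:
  True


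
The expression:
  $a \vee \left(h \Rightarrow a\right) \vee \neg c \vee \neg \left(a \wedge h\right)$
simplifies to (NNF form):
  $\text{True}$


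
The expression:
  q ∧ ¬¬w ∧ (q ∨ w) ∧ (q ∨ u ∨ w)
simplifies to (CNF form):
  q ∧ w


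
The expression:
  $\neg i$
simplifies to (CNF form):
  $\neg i$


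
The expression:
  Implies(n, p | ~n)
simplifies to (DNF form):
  p | ~n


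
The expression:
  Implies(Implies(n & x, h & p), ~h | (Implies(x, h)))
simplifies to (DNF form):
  True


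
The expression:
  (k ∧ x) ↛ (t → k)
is never true.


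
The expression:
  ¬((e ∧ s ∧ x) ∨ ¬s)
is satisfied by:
  {s: True, e: False, x: False}
  {s: True, x: True, e: False}
  {s: True, e: True, x: False}


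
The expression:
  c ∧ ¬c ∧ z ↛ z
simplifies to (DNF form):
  False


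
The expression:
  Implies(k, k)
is always true.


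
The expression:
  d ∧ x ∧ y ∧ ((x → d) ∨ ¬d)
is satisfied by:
  {y: True, d: True, x: True}


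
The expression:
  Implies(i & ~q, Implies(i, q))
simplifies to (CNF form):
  q | ~i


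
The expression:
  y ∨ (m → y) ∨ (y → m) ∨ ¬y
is always true.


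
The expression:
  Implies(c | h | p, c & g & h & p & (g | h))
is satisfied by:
  {g: True, c: False, p: False, h: False}
  {g: False, c: False, p: False, h: False}
  {p: True, h: True, c: True, g: True}


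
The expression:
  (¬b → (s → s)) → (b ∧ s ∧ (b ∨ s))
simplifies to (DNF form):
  b ∧ s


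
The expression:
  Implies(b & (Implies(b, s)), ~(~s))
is always true.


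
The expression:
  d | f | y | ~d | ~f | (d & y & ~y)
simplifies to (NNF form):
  True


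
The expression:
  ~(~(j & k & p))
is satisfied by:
  {p: True, j: True, k: True}


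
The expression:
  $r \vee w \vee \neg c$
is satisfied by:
  {r: True, w: True, c: False}
  {r: True, c: False, w: False}
  {w: True, c: False, r: False}
  {w: False, c: False, r: False}
  {r: True, w: True, c: True}
  {r: True, c: True, w: False}
  {w: True, c: True, r: False}


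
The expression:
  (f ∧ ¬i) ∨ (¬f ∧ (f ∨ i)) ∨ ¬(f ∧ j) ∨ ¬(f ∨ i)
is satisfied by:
  {i: False, j: False, f: False}
  {f: True, i: False, j: False}
  {j: True, i: False, f: False}
  {f: True, j: True, i: False}
  {i: True, f: False, j: False}
  {f: True, i: True, j: False}
  {j: True, i: True, f: False}


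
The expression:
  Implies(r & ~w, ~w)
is always true.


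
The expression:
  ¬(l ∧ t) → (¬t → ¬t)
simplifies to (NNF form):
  True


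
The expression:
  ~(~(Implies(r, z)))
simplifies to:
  z | ~r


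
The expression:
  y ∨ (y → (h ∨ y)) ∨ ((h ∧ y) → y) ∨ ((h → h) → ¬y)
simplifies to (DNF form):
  True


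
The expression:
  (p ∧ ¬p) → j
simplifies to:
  True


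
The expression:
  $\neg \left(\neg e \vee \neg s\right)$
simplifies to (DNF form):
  $e \wedge s$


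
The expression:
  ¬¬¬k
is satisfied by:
  {k: False}


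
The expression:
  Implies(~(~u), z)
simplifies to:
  z | ~u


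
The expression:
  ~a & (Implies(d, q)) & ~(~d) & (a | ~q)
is never true.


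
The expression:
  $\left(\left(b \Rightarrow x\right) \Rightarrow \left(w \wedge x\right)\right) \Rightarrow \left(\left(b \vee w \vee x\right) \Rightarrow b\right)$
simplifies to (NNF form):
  $b \vee \neg w \vee \neg x$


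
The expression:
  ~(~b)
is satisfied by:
  {b: True}


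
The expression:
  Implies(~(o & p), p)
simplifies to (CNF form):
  p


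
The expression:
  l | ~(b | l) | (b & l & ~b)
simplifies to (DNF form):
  l | ~b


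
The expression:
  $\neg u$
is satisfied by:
  {u: False}


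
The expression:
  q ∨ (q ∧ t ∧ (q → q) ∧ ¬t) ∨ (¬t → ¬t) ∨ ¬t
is always true.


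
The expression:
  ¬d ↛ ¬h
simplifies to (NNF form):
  h ∧ ¬d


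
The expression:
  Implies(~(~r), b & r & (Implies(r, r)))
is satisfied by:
  {b: True, r: False}
  {r: False, b: False}
  {r: True, b: True}


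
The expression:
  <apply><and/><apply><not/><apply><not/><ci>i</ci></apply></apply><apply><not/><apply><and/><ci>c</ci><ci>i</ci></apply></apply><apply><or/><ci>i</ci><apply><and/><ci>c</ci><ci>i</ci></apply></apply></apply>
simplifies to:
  <apply><and/><ci>i</ci><apply><not/><ci>c</ci></apply></apply>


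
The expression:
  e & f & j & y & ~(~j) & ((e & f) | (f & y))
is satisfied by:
  {f: True, j: True, e: True, y: True}


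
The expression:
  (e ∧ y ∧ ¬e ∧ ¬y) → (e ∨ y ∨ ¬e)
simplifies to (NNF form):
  True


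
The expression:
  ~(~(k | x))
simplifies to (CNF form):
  k | x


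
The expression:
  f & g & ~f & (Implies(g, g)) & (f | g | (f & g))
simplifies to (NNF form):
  False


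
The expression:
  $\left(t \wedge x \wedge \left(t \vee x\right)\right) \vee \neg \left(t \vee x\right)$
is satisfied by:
  {x: False, t: False}
  {t: True, x: True}


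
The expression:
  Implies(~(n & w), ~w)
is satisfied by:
  {n: True, w: False}
  {w: False, n: False}
  {w: True, n: True}


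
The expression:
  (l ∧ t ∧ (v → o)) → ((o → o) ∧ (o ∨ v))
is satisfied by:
  {o: True, v: True, l: False, t: False}
  {o: True, l: False, v: False, t: False}
  {v: True, o: False, l: False, t: False}
  {o: False, l: False, v: False, t: False}
  {t: True, o: True, v: True, l: False}
  {t: True, o: True, l: False, v: False}
  {t: True, v: True, o: False, l: False}
  {t: True, o: False, l: False, v: False}
  {o: True, l: True, v: True, t: False}
  {o: True, l: True, t: False, v: False}
  {l: True, v: True, t: False, o: False}
  {l: True, t: False, v: False, o: False}
  {o: True, l: True, t: True, v: True}
  {o: True, l: True, t: True, v: False}
  {l: True, t: True, v: True, o: False}


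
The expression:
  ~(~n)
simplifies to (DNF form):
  n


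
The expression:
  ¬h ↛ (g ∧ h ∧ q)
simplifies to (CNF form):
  ¬h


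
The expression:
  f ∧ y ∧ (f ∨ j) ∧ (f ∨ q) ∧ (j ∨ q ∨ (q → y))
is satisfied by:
  {f: True, y: True}


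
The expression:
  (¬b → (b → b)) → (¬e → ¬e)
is always true.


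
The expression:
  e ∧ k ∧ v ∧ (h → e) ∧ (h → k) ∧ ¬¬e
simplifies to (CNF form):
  e ∧ k ∧ v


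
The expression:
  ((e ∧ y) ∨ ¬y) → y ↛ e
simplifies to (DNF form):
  y ∧ ¬e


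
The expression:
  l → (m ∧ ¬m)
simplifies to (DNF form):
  ¬l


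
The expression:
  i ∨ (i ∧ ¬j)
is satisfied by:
  {i: True}


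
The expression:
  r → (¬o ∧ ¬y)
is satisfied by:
  {y: False, r: False, o: False}
  {o: True, y: False, r: False}
  {y: True, o: False, r: False}
  {o: True, y: True, r: False}
  {r: True, o: False, y: False}


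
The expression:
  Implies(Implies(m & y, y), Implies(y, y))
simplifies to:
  True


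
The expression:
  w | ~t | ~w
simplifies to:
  True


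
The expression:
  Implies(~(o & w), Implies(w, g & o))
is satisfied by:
  {o: True, w: False}
  {w: False, o: False}
  {w: True, o: True}


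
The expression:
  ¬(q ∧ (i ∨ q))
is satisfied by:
  {q: False}


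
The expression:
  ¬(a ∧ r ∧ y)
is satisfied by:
  {y: False, a: False, r: False}
  {r: True, y: False, a: False}
  {a: True, y: False, r: False}
  {r: True, a: True, y: False}
  {y: True, r: False, a: False}
  {r: True, y: True, a: False}
  {a: True, y: True, r: False}


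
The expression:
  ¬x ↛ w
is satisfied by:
  {w: True, x: False}
  {x: False, w: False}
  {x: True, w: True}


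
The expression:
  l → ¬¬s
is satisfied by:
  {s: True, l: False}
  {l: False, s: False}
  {l: True, s: True}


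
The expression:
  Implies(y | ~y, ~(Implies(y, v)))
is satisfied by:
  {y: True, v: False}


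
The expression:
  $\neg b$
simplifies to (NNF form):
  $\neg b$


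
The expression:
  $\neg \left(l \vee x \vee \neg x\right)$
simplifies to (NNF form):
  $\text{False}$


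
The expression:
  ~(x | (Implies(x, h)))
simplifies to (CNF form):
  False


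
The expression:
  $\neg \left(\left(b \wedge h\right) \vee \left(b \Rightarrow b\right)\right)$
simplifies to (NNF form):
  $\text{False}$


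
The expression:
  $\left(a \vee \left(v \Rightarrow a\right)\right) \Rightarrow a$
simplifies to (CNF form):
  $a \vee v$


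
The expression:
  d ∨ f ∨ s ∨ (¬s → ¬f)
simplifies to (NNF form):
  True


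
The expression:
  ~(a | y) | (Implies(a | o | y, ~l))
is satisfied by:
  {y: False, l: False, a: False}
  {a: True, y: False, l: False}
  {y: True, a: False, l: False}
  {a: True, y: True, l: False}
  {l: True, a: False, y: False}


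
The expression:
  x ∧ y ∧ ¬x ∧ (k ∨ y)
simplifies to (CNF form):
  False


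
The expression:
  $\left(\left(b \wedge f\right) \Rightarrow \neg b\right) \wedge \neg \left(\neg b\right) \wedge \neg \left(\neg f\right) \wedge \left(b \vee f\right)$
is never true.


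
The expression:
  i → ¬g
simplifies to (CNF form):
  ¬g ∨ ¬i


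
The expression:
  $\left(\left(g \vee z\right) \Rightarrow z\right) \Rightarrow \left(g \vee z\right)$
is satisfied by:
  {z: True, g: True}
  {z: True, g: False}
  {g: True, z: False}


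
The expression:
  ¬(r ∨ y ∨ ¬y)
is never true.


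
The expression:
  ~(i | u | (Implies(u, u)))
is never true.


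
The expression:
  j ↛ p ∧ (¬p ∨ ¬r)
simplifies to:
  j ∧ ¬p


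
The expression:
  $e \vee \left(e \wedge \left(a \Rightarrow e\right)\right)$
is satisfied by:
  {e: True}


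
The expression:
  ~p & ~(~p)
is never true.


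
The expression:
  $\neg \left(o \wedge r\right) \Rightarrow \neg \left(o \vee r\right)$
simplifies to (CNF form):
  $\left(o \vee \neg o\right) \wedge \left(o \vee \neg r\right) \wedge \left(r \vee \neg o\right) \wedge \left(r \vee \neg r\right)$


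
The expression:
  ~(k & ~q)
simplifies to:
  q | ~k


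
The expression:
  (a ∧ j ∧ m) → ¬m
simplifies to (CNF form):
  ¬a ∨ ¬j ∨ ¬m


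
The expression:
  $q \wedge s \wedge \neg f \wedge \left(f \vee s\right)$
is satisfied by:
  {s: True, q: True, f: False}


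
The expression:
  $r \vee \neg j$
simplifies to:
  $r \vee \neg j$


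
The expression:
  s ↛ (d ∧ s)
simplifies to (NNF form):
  s ∧ ¬d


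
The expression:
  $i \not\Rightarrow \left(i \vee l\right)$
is never true.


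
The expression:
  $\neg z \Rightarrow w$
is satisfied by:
  {z: True, w: True}
  {z: True, w: False}
  {w: True, z: False}


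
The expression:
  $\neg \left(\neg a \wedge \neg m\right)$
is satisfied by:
  {a: True, m: True}
  {a: True, m: False}
  {m: True, a: False}


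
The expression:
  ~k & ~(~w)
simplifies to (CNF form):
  w & ~k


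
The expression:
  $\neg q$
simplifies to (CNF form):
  $\neg q$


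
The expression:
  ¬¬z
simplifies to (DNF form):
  z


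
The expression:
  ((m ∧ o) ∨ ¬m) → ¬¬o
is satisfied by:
  {o: True, m: True}
  {o: True, m: False}
  {m: True, o: False}
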